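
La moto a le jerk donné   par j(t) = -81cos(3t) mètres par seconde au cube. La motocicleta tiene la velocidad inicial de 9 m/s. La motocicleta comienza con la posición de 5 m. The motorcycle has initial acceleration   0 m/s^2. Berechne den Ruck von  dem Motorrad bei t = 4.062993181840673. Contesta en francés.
Nous avons le jerk j(t) = -81·cos(3·t). En substituant t = 4.062993181840673: j(4.062993181840673) = -75.2999635770887.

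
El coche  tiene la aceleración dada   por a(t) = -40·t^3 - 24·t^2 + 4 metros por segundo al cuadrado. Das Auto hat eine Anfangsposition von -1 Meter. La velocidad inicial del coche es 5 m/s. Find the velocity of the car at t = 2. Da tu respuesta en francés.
Pour résoudre ceci, nous devons prendre 1 primitive de notre équation de l'accélération a(t) = -40·t^3 - 24·t^2 + 4. En prenant ∫a(t)dt et en appliquant v(0) = 5, nous trouvons v(t) = -10·t^4 - 8·t^3 + 4·t + 5. Nous avons la vitesse v(t) = -10·t^4 - 8·t^3 + 4·t + 5. En substituant t = 2: v(2) = -211.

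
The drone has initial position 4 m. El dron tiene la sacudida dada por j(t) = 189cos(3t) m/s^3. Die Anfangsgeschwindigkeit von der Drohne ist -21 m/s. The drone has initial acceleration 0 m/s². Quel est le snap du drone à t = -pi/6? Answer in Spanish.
Para resolver esto, necesitamos tomar 1 derivada de nuestra ecuación de la sacudida j(t) = 189·cos(3·t). La derivada de la sacudida da el snap: s(t) = -567·sin(3·t). Usando s(t) = -567·sin(3·t) y sustituyendo t = -pi/6, encontramos s = 567.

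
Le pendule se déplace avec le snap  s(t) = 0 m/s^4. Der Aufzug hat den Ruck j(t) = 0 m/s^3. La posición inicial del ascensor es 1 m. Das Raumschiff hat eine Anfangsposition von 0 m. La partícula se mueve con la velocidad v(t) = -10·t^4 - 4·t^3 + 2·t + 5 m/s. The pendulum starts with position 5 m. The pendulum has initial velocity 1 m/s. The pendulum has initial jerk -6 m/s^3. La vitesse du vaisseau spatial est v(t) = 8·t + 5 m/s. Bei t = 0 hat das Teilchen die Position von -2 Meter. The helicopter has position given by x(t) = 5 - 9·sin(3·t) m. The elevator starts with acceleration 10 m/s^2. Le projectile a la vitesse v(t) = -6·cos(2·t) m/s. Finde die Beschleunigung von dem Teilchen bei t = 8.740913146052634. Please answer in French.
En partant de la vitesse v(t) = -10·t^4 - 4·t^3 + 2·t + 5, nous prenons 1 dérivée. En prenant d/dt de v(t), nous trouvons a(t) = -40·t^3 - 12·t^2 + 2. De l'équation de l'accélération a(t) = -40·t^3 - 12·t^2 + 2, nous substituons t = 8.740913146052634 pour obtenir a = -27628.3189503286.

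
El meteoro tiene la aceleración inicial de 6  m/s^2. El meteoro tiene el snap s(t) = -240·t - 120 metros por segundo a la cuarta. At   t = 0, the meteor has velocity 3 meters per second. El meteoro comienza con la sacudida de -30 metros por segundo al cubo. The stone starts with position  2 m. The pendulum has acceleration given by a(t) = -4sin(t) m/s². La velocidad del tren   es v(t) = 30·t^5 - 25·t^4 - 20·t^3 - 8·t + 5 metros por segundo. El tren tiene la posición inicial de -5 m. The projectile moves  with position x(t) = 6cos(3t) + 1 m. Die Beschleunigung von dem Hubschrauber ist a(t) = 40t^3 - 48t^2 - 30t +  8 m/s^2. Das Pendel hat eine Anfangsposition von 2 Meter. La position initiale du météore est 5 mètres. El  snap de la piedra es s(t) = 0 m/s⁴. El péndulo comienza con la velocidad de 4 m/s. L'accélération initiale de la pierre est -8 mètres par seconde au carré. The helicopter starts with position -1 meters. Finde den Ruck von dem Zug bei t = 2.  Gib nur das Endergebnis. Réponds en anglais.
j(2) = 3360.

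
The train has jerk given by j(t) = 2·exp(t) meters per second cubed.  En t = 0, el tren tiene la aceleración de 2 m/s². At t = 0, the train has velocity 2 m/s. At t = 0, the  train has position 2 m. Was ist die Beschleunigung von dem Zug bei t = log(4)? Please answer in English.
To solve this, we need to take 1 antiderivative of our jerk equation j(t) = 2·exp(t). Integrating jerk and using the initial condition a(0) = 2, we get a(t) = 2·exp(t). Using a(t) = 2·exp(t) and substituting t = log(4), we find a = 8.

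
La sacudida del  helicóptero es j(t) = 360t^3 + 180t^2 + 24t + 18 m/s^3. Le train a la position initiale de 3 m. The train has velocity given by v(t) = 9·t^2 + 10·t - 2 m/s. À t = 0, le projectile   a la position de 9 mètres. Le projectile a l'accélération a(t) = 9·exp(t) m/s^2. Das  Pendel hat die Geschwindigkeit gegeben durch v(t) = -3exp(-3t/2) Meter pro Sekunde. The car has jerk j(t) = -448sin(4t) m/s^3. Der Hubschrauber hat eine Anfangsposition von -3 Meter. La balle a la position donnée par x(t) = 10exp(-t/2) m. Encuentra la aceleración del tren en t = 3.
Partiendo de la velocidad v(t) = 9·t^2 + 10·t - 2, tomamos 1 derivada. La derivada de la velocidad da la aceleración: a(t) = 18·t + 10. Usando a(t) = 18·t + 10 y sustituyendo t = 3, encontramos a = 64.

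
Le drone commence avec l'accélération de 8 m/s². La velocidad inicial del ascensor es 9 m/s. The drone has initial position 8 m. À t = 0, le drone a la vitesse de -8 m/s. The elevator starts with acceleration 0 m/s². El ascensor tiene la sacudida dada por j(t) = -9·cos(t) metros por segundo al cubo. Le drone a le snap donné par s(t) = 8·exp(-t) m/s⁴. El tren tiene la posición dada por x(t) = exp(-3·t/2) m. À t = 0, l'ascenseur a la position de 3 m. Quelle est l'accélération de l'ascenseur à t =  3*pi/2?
Nous devons intégrer notre équation du jerk j(t) = -9·cos(t) 1 fois. En prenant ∫j(t)dt et en appliquant a(0) = 0, nous trouvons a(t) = -9·sin(t). De l'équation de l'accélération a(t) = -9·sin(t), nous substituons t = 3*pi/2 pour obtenir a = 9.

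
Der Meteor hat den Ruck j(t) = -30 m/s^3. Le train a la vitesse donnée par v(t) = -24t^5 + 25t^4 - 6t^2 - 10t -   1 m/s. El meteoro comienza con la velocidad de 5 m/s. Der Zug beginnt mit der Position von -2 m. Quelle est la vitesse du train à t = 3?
De l'équation de la vitesse v(t) = -24·t^5 + 25·t^4 - 6·t^2 - 10·t - 1, nous substituons t = 3 pour obtenir v = -3892.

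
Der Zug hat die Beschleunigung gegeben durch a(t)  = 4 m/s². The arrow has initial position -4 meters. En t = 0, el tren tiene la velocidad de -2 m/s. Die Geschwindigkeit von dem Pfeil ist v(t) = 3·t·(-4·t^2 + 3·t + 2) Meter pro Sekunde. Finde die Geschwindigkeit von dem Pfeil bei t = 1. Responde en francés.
Nous avons la vitesse v(t) = 3·t·(-4·t^2 + 3·t + 2). En substituant t = 1: v(1) = 3.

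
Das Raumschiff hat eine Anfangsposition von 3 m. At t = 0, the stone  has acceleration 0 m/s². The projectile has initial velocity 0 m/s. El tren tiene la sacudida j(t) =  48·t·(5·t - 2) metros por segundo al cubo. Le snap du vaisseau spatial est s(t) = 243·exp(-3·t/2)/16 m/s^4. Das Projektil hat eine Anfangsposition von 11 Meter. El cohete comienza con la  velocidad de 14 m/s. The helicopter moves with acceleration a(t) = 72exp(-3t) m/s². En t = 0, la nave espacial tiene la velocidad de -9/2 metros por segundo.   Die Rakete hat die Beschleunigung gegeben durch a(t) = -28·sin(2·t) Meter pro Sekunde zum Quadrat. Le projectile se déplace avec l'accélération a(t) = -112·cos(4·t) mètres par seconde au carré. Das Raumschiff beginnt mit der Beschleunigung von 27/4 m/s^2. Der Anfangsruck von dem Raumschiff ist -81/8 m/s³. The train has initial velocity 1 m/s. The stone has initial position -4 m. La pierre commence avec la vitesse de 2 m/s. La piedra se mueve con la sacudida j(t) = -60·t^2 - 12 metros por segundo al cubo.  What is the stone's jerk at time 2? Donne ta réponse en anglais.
From the given jerk equation j(t) = -60·t^2 - 12, we substitute t = 2 to get j = -252.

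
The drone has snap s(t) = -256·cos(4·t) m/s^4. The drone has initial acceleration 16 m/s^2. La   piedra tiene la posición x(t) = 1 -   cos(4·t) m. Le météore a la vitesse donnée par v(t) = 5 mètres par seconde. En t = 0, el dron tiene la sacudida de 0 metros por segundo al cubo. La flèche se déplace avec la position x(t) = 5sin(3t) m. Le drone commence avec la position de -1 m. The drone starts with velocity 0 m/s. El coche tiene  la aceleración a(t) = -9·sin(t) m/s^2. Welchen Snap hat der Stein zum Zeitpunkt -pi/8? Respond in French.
Nous devons dériver notre équation de la position x(t) = 1 - cos(4·t) 4 fois. En dérivant la position, nous obtenons la vitesse: v(t) = 4·sin(4·t). En prenant d/dt de v(t), nous trouvons a(t) = 16·cos(4·t). En dérivant l'accélération, nous obtenons le jerk: j(t) = -64·sin(4·t). En prenant d/dt de j(t), nous trouvons s(t) = -256·cos(4·t). En utilisant s(t) = -256·cos(4·t) et en substituant t = -pi/8, nous trouvons s = 0.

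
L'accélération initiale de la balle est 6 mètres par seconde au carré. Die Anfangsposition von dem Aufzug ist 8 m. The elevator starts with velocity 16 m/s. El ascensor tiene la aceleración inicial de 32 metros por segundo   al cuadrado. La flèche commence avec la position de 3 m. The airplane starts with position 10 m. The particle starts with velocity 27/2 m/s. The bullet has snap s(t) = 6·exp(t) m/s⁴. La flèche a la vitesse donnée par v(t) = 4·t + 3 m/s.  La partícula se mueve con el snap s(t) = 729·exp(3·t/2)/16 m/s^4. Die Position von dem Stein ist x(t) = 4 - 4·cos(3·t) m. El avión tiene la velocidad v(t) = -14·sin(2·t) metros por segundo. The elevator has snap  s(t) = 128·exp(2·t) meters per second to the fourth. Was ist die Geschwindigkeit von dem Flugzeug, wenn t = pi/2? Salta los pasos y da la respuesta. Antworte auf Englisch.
The velocity at t = pi/2 is v = 0.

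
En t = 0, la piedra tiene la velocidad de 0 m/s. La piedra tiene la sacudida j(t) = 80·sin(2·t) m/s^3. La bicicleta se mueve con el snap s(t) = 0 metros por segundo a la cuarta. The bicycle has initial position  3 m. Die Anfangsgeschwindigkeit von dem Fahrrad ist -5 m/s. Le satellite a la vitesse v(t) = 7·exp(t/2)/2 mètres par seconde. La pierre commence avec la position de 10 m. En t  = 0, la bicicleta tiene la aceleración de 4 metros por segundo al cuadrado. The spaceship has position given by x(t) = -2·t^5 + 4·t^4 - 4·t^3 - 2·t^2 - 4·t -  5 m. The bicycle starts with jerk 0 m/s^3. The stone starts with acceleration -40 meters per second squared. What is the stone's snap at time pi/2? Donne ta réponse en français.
Pour résoudre ceci, nous devons prendre 1 dérivée de notre équation du jerk j(t) = 80·sin(2·t). La dérivée du jerk donne le snap: s(t) = 160·cos(2·t). De l'équation du snap s(t) = 160·cos(2·t), nous substituons t = pi/2 pour obtenir s = -160.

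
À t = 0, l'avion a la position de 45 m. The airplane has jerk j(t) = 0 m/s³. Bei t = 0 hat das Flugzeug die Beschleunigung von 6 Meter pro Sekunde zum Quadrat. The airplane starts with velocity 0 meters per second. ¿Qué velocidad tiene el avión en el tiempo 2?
Partiendo de la sacudida j(t) = 0, tomamos 2 integrales. La integral de la sacudida es la aceleración. Usando a(0) = 6, obtenemos a(t) = 6. La antiderivada de la aceleración es la velocidad. Usando v(0) = 0, obtenemos v(t) = 6·t. Tenemos la velocidad v(t) = 6·t. Sustituyendo t = 2: v(2) = 12.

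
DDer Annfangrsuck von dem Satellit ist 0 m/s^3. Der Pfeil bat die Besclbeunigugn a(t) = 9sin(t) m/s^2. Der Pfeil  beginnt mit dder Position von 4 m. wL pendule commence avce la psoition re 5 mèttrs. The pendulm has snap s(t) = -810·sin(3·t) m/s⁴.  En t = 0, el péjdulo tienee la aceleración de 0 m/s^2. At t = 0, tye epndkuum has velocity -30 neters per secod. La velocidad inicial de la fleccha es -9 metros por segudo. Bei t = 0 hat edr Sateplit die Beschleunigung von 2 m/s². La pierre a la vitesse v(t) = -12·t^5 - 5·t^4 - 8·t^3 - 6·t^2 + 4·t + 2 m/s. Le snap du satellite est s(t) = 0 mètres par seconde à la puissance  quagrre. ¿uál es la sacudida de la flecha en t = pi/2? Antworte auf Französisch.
En partant de l'accélération a(t) = 9·sin(t), nous prenons 1 dérivée. La dérivée de l'accélération donne le jerk: j(t) = 9·cos(t). Nous avons le jerk j(t) = 9·cos(t). En substituant t = pi/2: j(pi/2) = 0.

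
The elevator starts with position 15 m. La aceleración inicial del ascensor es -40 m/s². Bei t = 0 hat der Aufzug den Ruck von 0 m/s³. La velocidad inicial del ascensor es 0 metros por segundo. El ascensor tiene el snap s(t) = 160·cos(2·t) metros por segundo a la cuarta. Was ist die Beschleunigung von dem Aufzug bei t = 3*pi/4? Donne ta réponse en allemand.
Wir müssen unsere Gleichung für den Snap s(t) = 160·cos(2·t) 2-mal integrieren. Das Integral von dem Snap, mit j(0) = 0, ergibt den Ruck: j(t) = 80·sin(2·t). Die Stammfunktion von dem Ruck, mit a(0) = -40, ergibt die Beschleunigung: a(t) = -40·cos(2·t). Mit a(t) = -40·cos(2·t) und Einsetzen von t = 3*pi/4, finden wir a = 0.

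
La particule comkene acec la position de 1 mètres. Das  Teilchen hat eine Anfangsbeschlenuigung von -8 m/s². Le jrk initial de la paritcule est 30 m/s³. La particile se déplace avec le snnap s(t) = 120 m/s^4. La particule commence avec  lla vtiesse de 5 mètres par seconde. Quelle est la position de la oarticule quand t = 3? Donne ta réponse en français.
Nous devons trouver l'intégrale de notre équation du snap s(t) = 120 4 fois. En prenant ∫s(t)dt et en appliquant j(0) = 30, nous trouvons j(t) = 120·t + 30. En intégrant le jerk et en utilisant la condition initiale a(0) = -8, nous obtenons a(t) = 60·t^2 + 30·t - 8. L'intégrale de l'accélération, avec v(0) = 5, donne la vitesse: v(t) = 20·t^3 + 15·t^2 - 8·t + 5. L'intégrale de la vitesse, avec x(0) = 1, donne la position: x(t) = 5·t^4 + 5·t^3 - 4·t^2 + 5·t + 1. Nous avons la position x(t) = 5·t^4 + 5·t^3 - 4·t^2 + 5·t + 1. En substituant t = 3: x(3) = 520.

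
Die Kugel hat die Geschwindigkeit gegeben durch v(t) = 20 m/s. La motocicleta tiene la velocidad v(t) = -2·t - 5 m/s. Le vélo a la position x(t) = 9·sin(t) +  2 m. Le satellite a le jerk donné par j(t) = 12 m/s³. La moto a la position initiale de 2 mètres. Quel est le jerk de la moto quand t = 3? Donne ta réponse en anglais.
Starting from velocity v(t) = -2·t - 5, we take 2 derivatives. The derivative of velocity gives acceleration: a(t) = -2. Differentiating acceleration, we get jerk: j(t) = 0. Using j(t) = 0 and substituting t = 3, we find j = 0.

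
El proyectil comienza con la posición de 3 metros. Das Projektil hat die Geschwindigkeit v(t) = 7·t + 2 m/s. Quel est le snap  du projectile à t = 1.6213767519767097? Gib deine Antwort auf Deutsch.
Ausgehend von der Geschwindigkeit v(t) = 7·t + 2, nehmen wir 3 Ableitungen. Mit d/dt von v(t) finden wir a(t) = 7. Durch Ableiten von der Beschleunigung erhalten wir den Ruck: j(t) = 0. Durch Ableiten von dem Ruck erhalten wir den Snap: s(t) = 0. Aus der Gleichung für den Snap s(t) = 0, setzen wir t = 1.6213767519767097 ein und erhalten s = 0.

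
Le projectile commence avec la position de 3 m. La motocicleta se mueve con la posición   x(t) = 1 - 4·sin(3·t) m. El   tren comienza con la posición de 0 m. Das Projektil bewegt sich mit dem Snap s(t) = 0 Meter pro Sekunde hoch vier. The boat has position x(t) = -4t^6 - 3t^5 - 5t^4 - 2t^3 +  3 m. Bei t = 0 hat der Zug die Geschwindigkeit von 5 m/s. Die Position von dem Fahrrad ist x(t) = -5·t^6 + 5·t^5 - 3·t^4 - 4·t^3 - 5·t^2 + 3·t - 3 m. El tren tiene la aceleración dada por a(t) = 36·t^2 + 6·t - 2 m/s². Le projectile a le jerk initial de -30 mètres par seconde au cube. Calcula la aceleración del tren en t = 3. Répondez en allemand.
Wir haben die Beschleunigung a(t) = 36·t^2 + 6·t - 2. Durch Einsetzen von t = 3: a(3) = 340.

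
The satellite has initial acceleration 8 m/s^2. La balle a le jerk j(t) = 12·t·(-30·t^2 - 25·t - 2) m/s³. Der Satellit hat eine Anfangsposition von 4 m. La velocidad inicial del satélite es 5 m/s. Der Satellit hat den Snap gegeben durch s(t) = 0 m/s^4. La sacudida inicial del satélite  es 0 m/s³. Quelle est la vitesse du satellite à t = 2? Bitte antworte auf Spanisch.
Debemos encontrar la integral de nuestra ecuación del snap s(t) = 0 3 veces. La integral del snap, con j(0) = 0, da la sacudida: j(t) = 0. La antiderivada de la sacudida es la aceleración. Usando a(0) = 8, obtenemos a(t) = 8. Integrando la aceleración y usando la condición inicial v(0) = 5, obtenemos v(t) = 8·t + 5. Tenemos la velocidad v(t) = 8·t + 5. Sustituyendo t = 2: v(2) = 21.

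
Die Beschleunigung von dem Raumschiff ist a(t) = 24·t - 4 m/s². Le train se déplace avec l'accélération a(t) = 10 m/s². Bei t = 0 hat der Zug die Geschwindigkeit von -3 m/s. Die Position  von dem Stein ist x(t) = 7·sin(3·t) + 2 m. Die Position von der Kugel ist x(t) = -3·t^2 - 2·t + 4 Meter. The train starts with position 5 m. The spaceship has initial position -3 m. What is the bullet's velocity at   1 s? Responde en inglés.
To solve this, we need to take 1 derivative of our position equation x(t) = -3·t^2 - 2·t + 4. The derivative of position gives velocity: v(t) = -6·t - 2. We have velocity v(t) = -6·t - 2. Substituting t = 1: v(1) = -8.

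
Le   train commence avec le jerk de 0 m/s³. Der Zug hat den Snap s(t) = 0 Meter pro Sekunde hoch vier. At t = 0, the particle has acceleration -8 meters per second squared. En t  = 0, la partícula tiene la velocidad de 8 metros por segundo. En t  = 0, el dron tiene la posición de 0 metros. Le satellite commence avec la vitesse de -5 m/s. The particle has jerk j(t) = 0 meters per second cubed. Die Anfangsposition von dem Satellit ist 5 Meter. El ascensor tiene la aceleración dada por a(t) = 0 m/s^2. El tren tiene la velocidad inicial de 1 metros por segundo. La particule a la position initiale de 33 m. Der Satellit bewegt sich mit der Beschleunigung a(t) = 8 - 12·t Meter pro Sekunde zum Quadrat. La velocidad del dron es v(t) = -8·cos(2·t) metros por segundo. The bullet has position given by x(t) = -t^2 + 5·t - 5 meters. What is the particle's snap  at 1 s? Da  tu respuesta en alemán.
Um dies zu lösen, müssen wir 1 Ableitung unserer Gleichung für den Ruck j(t) = 0 nehmen. Die Ableitung von dem Ruck ergibt den Snap: s(t) = 0. Aus der Gleichung für den Snap s(t) = 0, setzen wir t = 1 ein und erhalten s = 0.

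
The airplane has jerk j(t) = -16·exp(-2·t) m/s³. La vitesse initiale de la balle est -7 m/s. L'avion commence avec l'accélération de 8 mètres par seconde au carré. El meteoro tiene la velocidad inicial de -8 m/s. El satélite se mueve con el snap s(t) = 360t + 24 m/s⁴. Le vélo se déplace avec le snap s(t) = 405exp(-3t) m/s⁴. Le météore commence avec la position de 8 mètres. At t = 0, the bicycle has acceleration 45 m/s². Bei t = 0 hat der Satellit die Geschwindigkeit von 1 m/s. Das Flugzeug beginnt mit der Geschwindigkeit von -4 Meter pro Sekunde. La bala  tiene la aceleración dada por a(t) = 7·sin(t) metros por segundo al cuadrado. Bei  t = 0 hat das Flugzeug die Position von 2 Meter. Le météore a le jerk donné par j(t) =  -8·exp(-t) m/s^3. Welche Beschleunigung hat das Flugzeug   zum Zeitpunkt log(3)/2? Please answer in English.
Starting from jerk j(t) = -16·exp(-2·t), we take 1 integral. The integral of jerk, with a(0) = 8, gives acceleration: a(t) = 8·exp(-2·t). We have acceleration a(t) = 8·exp(-2·t). Substituting t = log(3)/2: a(log(3)/2) = 8/3.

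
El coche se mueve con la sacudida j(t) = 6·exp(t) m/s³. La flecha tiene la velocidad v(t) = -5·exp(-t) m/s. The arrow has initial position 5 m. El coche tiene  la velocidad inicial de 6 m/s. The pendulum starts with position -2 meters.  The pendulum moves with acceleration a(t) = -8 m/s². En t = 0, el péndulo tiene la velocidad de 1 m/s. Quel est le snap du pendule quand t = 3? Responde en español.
Debemos derivar nuestra ecuación de la aceleración a(t) = -8 2 veces. Derivando la aceleración, obtenemos la sacudida: j(t) = 0. La derivada de la sacudida da el snap: s(t) = 0. Tenemos el snap s(t) = 0. Sustituyendo t = 3: s(3) = 0.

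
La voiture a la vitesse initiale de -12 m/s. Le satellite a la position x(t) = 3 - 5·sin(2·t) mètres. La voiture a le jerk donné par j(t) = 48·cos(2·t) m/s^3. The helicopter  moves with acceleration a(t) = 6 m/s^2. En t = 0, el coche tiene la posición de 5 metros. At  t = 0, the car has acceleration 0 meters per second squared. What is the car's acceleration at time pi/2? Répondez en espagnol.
Para resolver esto, necesitamos tomar 1 antiderivada de nuestra ecuación de la sacudida j(t) = 48·cos(2·t). La integral de la sacudida es la aceleración. Usando a(0) = 0, obtenemos a(t) = 24·sin(2·t). Tenemos la aceleración a(t) = 24·sin(2·t). Sustituyendo t = pi/2: a(pi/2) = 0.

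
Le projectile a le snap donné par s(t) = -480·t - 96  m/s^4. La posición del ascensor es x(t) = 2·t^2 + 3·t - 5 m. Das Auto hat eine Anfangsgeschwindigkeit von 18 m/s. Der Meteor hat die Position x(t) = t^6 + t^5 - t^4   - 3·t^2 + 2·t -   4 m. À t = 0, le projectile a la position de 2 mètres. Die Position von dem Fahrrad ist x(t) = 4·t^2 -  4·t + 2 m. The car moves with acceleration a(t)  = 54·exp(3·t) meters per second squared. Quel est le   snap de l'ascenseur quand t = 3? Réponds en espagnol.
Para resolver esto, necesitamos tomar 4 derivadas de nuestra ecuación de la posición x(t) = 2·t^2 + 3·t - 5. Derivando la posición, obtenemos la velocidad: v(t) = 4·t + 3. Tomando d/dt de v(t), encontramos a(t) = 4. Tomando d/dt de a(t), encontramos j(t) = 0. Derivando la sacudida, obtenemos el snap: s(t) = 0. Usando s(t) = 0 y sustituyendo t = 3, encontramos s = 0.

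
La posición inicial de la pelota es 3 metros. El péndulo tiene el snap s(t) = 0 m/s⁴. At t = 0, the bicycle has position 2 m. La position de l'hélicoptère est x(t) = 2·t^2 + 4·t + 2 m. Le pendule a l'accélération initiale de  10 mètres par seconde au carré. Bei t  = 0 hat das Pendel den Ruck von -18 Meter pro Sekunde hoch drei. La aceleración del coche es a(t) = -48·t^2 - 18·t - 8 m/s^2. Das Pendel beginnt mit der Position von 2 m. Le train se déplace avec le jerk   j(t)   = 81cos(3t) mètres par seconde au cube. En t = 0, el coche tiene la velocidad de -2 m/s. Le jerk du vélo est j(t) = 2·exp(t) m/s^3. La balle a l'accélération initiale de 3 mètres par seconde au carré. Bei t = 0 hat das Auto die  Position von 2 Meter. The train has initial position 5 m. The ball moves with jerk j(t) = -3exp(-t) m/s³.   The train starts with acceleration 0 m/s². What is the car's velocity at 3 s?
Starting from acceleration a(t) = -48·t^2 - 18·t - 8, we take 1 integral. Integrating acceleration and using the initial condition v(0) = -2, we get v(t) = -16·t^3 - 9·t^2 - 8·t - 2. From the given velocity equation v(t) = -16·t^3 - 9·t^2 - 8·t - 2, we substitute t = 3 to get v = -539.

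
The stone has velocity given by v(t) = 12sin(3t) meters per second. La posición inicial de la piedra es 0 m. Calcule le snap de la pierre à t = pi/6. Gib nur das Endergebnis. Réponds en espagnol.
La respuesta es 0.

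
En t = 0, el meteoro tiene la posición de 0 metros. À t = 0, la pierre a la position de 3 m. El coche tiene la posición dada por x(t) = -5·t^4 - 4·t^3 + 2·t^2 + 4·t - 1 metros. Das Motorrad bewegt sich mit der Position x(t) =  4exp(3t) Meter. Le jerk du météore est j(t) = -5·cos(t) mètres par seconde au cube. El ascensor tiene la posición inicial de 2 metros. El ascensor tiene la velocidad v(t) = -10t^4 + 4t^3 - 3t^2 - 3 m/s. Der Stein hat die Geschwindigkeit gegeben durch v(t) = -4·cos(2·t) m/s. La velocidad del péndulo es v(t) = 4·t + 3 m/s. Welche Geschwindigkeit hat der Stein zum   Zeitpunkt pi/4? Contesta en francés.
De l'équation de la vitesse v(t) = -4·cos(2·t), nous substituons t = pi/4 pour obtenir v = 0.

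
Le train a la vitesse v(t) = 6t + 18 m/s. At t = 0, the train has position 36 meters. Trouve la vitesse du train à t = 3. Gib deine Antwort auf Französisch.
Nous avons la vitesse v(t) = 6·t + 18. En substituant t = 3: v(3) = 36.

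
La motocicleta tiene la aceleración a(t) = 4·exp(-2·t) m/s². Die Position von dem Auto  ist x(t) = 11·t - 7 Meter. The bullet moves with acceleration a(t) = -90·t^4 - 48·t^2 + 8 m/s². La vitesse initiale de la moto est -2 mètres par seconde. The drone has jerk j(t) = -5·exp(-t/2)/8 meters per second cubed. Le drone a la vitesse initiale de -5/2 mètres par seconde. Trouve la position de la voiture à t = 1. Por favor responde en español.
De la ecuación de la posición x(t) = 11·t - 7, sustituimos t = 1 para obtener x = 4.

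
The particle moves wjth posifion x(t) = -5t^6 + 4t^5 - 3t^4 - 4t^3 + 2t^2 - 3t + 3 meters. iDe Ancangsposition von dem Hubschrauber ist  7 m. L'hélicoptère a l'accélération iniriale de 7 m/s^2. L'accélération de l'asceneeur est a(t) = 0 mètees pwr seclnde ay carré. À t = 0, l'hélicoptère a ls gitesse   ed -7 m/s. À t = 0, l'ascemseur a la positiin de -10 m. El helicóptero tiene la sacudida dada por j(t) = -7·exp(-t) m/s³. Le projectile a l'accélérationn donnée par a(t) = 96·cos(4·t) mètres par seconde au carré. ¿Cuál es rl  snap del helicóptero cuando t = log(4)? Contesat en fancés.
Nous devons dériver notre équation du jerk j(t) = -7·exp(-t) 1 fois. La dérivée du jerk donne le snap: s(t) = 7·exp(-t). En utilisant s(t) = 7·exp(-t) et en substituant t = log(4), nous trouvons s = 7/4.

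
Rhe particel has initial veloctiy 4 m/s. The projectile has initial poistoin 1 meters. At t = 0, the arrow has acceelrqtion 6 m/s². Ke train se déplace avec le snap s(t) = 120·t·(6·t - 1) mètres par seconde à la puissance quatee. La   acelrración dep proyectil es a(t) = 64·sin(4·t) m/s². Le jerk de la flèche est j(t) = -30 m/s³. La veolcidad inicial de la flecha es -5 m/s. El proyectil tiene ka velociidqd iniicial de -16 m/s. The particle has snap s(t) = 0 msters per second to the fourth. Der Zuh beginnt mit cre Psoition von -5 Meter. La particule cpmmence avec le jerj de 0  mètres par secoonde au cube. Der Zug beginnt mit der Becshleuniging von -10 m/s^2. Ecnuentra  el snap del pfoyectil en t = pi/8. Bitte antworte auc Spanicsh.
Debemos derivar nuestra ecuación de la aceleración a(t) = 64·sin(4·t) 2 veces. La derivada de la aceleración da la sacudida: j(t) = 256·cos(4·t). Derivando la sacudida, obtenemos el snap: s(t) = -1024·sin(4·t). Usando s(t) = -1024·sin(4·t) y sustituyendo t = pi/8, encontramos s = -1024.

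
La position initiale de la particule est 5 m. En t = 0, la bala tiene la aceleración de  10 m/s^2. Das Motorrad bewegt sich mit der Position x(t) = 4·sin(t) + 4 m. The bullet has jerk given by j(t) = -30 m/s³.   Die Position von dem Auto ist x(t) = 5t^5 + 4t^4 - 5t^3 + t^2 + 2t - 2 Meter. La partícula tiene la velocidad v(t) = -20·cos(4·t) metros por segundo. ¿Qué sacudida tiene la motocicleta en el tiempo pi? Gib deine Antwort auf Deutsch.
Um dies zu lösen, müssen wir 3 Ableitungen unserer Gleichung für die Position x(t) = 4·sin(t) + 4 nehmen. Durch Ableiten von der Position erhalten wir die Geschwindigkeit: v(t) = 4·cos(t). Die Ableitung von der Geschwindigkeit ergibt die Beschleunigung: a(t) = -4·sin(t). Mit d/dt von a(t) finden wir j(t) = -4·cos(t). Aus der Gleichung für den Ruck j(t) = -4·cos(t), setzen wir t = pi ein und erhalten j = 4.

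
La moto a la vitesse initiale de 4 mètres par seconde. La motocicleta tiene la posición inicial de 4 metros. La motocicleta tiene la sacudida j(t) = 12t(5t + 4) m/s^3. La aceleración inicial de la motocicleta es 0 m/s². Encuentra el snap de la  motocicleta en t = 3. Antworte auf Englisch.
Starting from jerk j(t) = 12·t·(5·t + 4), we take 1 derivative. Taking d/dt of j(t), we find s(t) = 120·t + 48. We have snap s(t) = 120·t + 48. Substituting t = 3: s(3) = 408.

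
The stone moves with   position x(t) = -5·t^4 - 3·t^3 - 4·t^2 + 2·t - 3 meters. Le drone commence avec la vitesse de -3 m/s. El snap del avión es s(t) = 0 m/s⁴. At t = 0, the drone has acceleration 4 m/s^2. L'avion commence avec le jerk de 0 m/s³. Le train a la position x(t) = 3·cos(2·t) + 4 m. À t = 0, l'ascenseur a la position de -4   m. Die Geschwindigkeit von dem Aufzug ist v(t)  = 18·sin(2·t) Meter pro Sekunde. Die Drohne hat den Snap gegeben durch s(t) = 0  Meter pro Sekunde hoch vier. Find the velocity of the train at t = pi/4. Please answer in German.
Wir müssen unsere Gleichung für die Position x(t) = 3·cos(2·t) + 4 1-mal ableiten. Mit d/dt von x(t) finden wir v(t) = -6·sin(2·t). Mit v(t) = -6·sin(2·t) und Einsetzen von t = pi/4, finden wir v = -6.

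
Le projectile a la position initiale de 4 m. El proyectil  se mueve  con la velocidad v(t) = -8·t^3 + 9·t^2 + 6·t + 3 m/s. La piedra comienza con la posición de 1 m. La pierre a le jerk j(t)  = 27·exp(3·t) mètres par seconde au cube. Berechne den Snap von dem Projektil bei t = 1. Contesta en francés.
En partant de la vitesse v(t) = -8·t^3 + 9·t^2 + 6·t + 3, nous prenons 3 dérivées. En prenant d/dt de v(t), nous trouvons a(t) = -24·t^2 + 18·t + 6. En dérivant l'accélération, nous obtenons le jerk: j(t) = 18 - 48·t. En prenant d/dt de j(t), nous trouvons s(t) = -48. De l'équation du snap s(t) = -48, nous substituons t = 1 pour obtenir s = -48.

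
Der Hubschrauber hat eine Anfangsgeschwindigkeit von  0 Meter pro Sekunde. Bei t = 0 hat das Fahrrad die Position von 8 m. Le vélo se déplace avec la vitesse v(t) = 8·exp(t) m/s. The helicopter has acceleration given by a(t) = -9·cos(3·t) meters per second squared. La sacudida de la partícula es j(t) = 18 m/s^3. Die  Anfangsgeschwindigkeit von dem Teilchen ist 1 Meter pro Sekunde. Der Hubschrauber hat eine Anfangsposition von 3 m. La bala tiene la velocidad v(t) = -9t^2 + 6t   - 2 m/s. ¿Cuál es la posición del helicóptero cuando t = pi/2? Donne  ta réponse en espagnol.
Partiendo de la aceleración a(t) = -9·cos(3·t), tomamos 2 integrales. La antiderivada de la aceleración, con v(0) = 0, da la velocidad: v(t) = -3·sin(3·t). La antiderivada de la velocidad es la posición. Usando x(0) = 3, obtenemos x(t) = cos(3·t) + 2. De la ecuación de la posición x(t) = cos(3·t) + 2, sustituimos t = pi/2 para obtener x = 2.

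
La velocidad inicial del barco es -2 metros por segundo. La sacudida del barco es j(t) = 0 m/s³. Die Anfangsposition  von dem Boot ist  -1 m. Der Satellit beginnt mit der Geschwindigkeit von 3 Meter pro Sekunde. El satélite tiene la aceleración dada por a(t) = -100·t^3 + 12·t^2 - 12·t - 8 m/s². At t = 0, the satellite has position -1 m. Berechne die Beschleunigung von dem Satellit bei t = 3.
Aus der Gleichung für die Beschleunigung a(t) = -100·t^3 + 12·t^2 - 12·t - 8, setzen wir t = 3 ein und erhalten a = -2636.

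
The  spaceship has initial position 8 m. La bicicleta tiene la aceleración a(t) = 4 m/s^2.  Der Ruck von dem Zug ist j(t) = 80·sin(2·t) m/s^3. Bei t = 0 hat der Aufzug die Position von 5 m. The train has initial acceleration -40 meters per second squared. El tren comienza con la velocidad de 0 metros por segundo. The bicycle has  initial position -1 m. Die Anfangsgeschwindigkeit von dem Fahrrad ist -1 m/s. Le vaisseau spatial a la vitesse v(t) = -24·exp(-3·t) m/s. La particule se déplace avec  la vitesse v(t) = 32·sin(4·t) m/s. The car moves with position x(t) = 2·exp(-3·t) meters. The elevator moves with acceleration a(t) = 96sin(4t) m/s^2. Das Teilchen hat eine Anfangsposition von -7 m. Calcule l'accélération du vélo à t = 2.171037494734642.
Nous avons l'accélération a(t) = 4. En substituant t = 2.171037494734642: a(2.171037494734642) = 4.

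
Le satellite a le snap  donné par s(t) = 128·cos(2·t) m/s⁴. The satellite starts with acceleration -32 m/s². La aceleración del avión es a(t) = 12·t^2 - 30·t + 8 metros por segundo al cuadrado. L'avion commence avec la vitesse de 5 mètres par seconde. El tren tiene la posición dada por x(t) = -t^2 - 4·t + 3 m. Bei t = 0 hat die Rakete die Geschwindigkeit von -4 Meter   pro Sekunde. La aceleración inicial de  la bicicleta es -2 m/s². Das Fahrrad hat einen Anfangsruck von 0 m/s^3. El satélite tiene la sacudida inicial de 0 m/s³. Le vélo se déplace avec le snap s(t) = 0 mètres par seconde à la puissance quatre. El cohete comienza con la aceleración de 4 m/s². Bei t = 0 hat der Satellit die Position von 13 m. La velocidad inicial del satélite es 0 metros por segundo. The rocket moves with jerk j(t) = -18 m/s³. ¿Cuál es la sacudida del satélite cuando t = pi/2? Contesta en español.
Debemos encontrar la antiderivada de nuestra ecuación del snap s(t) = 128·cos(2·t) 1 vez. La antiderivada del snap, con j(0) = 0, da la sacudida: j(t) = 64·sin(2·t). De la ecuación de la sacudida j(t) = 64·sin(2·t), sustituimos t = pi/2 para obtener j = 0.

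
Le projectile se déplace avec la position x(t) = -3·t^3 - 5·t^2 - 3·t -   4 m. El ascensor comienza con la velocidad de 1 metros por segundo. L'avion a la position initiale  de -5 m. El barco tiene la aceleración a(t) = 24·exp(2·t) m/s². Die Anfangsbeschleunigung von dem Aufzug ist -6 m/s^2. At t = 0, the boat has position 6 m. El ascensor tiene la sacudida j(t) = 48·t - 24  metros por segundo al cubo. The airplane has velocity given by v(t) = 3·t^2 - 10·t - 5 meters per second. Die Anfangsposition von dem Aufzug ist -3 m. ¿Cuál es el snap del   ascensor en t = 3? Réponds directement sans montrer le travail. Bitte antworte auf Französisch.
Le snap à t = 3 est s = 48.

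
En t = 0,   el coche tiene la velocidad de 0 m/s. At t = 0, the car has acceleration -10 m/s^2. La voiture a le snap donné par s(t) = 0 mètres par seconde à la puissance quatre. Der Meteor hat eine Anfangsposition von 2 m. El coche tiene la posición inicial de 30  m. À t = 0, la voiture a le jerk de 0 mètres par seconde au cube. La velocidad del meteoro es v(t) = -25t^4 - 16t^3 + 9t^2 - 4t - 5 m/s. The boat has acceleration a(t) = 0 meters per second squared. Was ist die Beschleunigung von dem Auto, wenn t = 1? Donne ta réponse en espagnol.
Debemos encontrar la antiderivada de nuestra ecuación del snap s(t) = 0 2 veces. Tomando ∫s(t)dt y aplicando j(0) = 0, encontramos j(t) = 0. La antiderivada de la sacudida, con a(0) = -10, da la aceleración: a(t) = -10. De la ecuación de la aceleración a(t) = -10, sustituimos t = 1 para obtener a = -10.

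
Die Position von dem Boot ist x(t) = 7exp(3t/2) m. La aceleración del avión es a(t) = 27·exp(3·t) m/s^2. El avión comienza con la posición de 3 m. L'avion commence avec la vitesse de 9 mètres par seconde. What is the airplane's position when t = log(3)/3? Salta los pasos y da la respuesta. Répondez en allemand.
Die Antwort ist 9.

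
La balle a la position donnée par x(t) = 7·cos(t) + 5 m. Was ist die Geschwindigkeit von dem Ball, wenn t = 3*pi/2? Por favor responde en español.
Debemos derivar nuestra ecuación de la posición x(t) = 7·cos(t) + 5 1 vez. La derivada de la posición da la velocidad: v(t) = -7·sin(t). Usando v(t) = -7·sin(t) y sustituyendo t = 3*pi/2, encontramos v = 7.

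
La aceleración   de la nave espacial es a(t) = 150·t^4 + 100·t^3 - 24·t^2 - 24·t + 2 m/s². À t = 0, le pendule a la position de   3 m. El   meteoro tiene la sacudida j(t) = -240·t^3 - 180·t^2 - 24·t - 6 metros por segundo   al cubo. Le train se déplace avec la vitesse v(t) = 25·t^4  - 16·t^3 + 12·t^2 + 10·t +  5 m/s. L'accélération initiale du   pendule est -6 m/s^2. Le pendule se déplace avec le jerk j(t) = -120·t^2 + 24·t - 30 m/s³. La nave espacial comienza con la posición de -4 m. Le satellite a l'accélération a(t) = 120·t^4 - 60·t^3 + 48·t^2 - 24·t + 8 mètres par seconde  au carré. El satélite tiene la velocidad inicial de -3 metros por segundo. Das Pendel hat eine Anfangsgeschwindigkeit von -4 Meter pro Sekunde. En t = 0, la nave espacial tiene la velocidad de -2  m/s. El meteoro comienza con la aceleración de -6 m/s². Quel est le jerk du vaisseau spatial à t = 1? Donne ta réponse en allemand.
Wir müssen unsere Gleichung für die Beschleunigung a(t) = 150·t^4 + 100·t^3 - 24·t^2 - 24·t + 2 1-mal ableiten. Die Ableitung von der Beschleunigung ergibt den Ruck: j(t) = 600·t^3 + 300·t^2 - 48·t - 24. Wir haben den Ruck j(t) = 600·t^3 + 300·t^2 - 48·t - 24. Durch Einsetzen von t = 1: j(1) = 828.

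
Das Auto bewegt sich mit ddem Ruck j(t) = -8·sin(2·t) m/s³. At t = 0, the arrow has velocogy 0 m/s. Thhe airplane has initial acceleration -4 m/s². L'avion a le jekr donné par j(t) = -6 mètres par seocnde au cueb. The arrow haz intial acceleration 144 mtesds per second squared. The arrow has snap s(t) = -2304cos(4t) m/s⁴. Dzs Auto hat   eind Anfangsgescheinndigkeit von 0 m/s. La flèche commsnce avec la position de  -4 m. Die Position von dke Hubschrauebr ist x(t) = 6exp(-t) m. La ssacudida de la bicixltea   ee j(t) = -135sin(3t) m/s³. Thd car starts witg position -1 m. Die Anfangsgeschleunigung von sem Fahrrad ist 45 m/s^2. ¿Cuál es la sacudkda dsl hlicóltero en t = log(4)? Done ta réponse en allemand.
Um dies zu lösen, müssen wir 3 Ableitungen unserer Gleichung für die Position x(t) = 6·exp(-t) nehmen. Mit d/dt von x(t) finden wir v(t) = -6·exp(-t). Die Ableitung von der Geschwindigkeit ergibt die Beschleunigung: a(t) = 6·exp(-t). Durch Ableiten von der Beschleunigung erhalten wir den Ruck: j(t) = -6·exp(-t). Mit j(t) = -6·exp(-t) und Einsetzen von t = log(4), finden wir j = -3/2.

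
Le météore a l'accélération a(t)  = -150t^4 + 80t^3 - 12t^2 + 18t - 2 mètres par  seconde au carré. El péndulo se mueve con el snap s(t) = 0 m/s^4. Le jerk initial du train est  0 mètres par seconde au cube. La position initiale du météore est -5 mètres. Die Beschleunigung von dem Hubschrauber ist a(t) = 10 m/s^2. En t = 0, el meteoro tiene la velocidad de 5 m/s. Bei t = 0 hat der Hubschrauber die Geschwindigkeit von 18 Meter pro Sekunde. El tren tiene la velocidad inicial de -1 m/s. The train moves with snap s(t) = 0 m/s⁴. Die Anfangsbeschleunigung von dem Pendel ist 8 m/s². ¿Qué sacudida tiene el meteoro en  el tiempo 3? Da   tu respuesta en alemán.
Um dies zu lösen, müssen wir 1 Ableitung unserer Gleichung für die Beschleunigung a(t) = -150·t^4 + 80·t^3 - 12·t^2 + 18·t - 2 nehmen. Die Ableitung von der Beschleunigung ergibt den Ruck: j(t) = -600·t^3 + 240·t^2 - 24·t + 18. Aus der Gleichung für den Ruck j(t) = -600·t^3 + 240·t^2 - 24·t + 18, setzen wir t = 3 ein und erhalten j = -14094.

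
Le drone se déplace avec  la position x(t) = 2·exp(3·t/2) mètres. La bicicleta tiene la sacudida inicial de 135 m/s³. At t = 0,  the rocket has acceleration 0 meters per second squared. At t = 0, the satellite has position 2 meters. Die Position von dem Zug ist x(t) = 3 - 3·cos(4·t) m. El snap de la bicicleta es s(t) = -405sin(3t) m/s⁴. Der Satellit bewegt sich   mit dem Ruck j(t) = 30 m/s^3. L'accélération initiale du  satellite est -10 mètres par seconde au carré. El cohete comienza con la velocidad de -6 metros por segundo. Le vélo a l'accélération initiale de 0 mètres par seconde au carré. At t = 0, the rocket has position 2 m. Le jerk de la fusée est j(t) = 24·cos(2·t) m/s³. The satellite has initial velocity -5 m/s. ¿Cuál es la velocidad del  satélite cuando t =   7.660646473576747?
Para resolver esto, necesitamos tomar 2 antiderivadas de nuestra ecuación de la sacudida j(t) = 30. La antiderivada de la sacudida es la aceleración. Usando a(0) = -10, obtenemos a(t) = 30·t - 10. Integrando la aceleración y usando la condición inicial v(0) = -5, obtenemos v(t) = 15·t^2 - 10·t - 5. De la ecuación de la velocidad v(t) = 15·t^2 - 10·t - 5, sustituimos t = 7.660646473576747 para obtener v = 798.676101161090.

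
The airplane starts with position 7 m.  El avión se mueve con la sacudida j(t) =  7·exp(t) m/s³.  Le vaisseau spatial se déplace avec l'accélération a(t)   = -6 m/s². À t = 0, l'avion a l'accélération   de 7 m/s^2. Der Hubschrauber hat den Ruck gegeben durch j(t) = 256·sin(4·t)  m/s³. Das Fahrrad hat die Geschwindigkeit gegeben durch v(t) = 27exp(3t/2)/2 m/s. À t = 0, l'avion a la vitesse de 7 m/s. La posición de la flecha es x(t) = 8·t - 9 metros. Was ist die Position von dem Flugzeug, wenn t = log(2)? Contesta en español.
Necesitamos integrar nuestra ecuación de la sacudida j(t) = 7·exp(t) 3 veces. La integral de la sacudida es la aceleración. Usando a(0) = 7, obtenemos a(t) = 7·exp(t). La integral de la aceleración es la velocidad. Usando v(0) = 7, obtenemos v(t) = 7·exp(t). Tomando ∫v(t)dt y aplicando x(0) = 7, encontramos x(t) = 7·exp(t). Tenemos la posición x(t) = 7·exp(t). Sustituyendo t = log(2): x(log(2)) = 14.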